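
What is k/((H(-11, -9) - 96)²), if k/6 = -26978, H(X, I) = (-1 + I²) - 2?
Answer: -13489/27 ≈ -499.59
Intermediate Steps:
H(X, I) = -3 + I²
k = -161868 (k = 6*(-26978) = -161868)
k/((H(-11, -9) - 96)²) = -161868/((-3 + (-9)²) - 96)² = -161868/((-3 + 81) - 96)² = -161868/(78 - 96)² = -161868/((-18)²) = -161868/324 = -161868*1/324 = -13489/27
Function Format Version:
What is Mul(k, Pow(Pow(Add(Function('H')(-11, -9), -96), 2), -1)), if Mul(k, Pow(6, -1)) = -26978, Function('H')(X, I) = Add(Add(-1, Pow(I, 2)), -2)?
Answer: Rational(-13489, 27) ≈ -499.59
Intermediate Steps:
Function('H')(X, I) = Add(-3, Pow(I, 2))
k = -161868 (k = Mul(6, -26978) = -161868)
Mul(k, Pow(Pow(Add(Function('H')(-11, -9), -96), 2), -1)) = Mul(-161868, Pow(Pow(Add(Add(-3, Pow(-9, 2)), -96), 2), -1)) = Mul(-161868, Pow(Pow(Add(Add(-3, 81), -96), 2), -1)) = Mul(-161868, Pow(Pow(Add(78, -96), 2), -1)) = Mul(-161868, Pow(Pow(-18, 2), -1)) = Mul(-161868, Pow(324, -1)) = Mul(-161868, Rational(1, 324)) = Rational(-13489, 27)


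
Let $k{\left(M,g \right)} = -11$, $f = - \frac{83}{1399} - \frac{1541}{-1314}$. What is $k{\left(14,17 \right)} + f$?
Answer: $- \frac{18174349}{1838286} \approx -9.8866$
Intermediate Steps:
$f = \frac{2046797}{1838286}$ ($f = \left(-83\right) \frac{1}{1399} - - \frac{1541}{1314} = - \frac{83}{1399} + \frac{1541}{1314} = \frac{2046797}{1838286} \approx 1.1134$)
$k{\left(14,17 \right)} + f = -11 + \frac{2046797}{1838286} = - \frac{18174349}{1838286}$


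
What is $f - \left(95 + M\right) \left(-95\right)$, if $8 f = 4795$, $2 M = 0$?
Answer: $\frac{76995}{8} \approx 9624.4$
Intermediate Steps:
$M = 0$ ($M = \frac{1}{2} \cdot 0 = 0$)
$f = \frac{4795}{8}$ ($f = \frac{1}{8} \cdot 4795 = \frac{4795}{8} \approx 599.38$)
$f - \left(95 + M\right) \left(-95\right) = \frac{4795}{8} - \left(95 + 0\right) \left(-95\right) = \frac{4795}{8} - 95 \left(-95\right) = \frac{4795}{8} - -9025 = \frac{4795}{8} + 9025 = \frac{76995}{8}$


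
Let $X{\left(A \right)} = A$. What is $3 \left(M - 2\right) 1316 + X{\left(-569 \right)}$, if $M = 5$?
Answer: $11275$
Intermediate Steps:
$3 \left(M - 2\right) 1316 + X{\left(-569 \right)} = 3 \left(5 - 2\right) 1316 - 569 = 3 \cdot 3 \cdot 1316 - 569 = 9 \cdot 1316 - 569 = 11844 - 569 = 11275$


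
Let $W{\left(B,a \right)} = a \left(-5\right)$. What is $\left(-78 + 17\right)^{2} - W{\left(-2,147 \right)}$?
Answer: $4456$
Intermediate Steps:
$W{\left(B,a \right)} = - 5 a$
$\left(-78 + 17\right)^{2} - W{\left(-2,147 \right)} = \left(-78 + 17\right)^{2} - \left(-5\right) 147 = \left(-61\right)^{2} - -735 = 3721 + 735 = 4456$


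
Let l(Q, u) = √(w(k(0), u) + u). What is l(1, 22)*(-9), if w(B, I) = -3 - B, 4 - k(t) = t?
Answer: -9*√15 ≈ -34.857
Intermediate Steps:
k(t) = 4 - t
l(Q, u) = √(-7 + u) (l(Q, u) = √((-3 - (4 - 1*0)) + u) = √((-3 - (4 + 0)) + u) = √((-3 - 1*4) + u) = √((-3 - 4) + u) = √(-7 + u))
l(1, 22)*(-9) = √(-7 + 22)*(-9) = √15*(-9) = -9*√15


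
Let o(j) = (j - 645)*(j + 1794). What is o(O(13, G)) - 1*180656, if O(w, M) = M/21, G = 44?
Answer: -588900014/441 ≈ -1.3354e+6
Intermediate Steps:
O(w, M) = M/21 (O(w, M) = M*(1/21) = M/21)
o(j) = (-645 + j)*(1794 + j)
o(O(13, G)) - 1*180656 = (-1157130 + ((1/21)*44)**2 + 1149*((1/21)*44)) - 1*180656 = (-1157130 + (44/21)**2 + 1149*(44/21)) - 180656 = (-1157130 + 1936/441 + 16852/7) - 180656 = -509230718/441 - 180656 = -588900014/441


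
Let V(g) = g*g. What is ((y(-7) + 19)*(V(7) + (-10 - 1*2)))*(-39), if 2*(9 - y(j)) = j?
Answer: -90909/2 ≈ -45455.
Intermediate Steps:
y(j) = 9 - j/2
V(g) = g²
((y(-7) + 19)*(V(7) + (-10 - 1*2)))*(-39) = (((9 - ½*(-7)) + 19)*(7² + (-10 - 1*2)))*(-39) = (((9 + 7/2) + 19)*(49 + (-10 - 2)))*(-39) = ((25/2 + 19)*(49 - 12))*(-39) = ((63/2)*37)*(-39) = (2331/2)*(-39) = -90909/2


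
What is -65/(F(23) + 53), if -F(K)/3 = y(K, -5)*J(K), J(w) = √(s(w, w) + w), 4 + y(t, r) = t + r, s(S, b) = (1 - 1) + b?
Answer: 689/15667 + 546*√46/15667 ≈ 0.28034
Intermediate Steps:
s(S, b) = b (s(S, b) = 0 + b = b)
y(t, r) = -4 + r + t (y(t, r) = -4 + (t + r) = -4 + (r + t) = -4 + r + t)
J(w) = √2*√w (J(w) = √(w + w) = √(2*w) = √2*√w)
F(K) = -3*√2*√K*(-9 + K) (F(K) = -3*(-4 - 5 + K)*√2*√K = -3*(-9 + K)*√2*√K = -3*√2*√K*(-9 + K))
-65/(F(23) + 53) = -65/(3*√2*√23*(9 - 1*23) + 53) = -65/(3*√2*√23*(9 - 23) + 53) = -65/(3*√2*√23*(-14) + 53) = -65/(-42*√46 + 53) = -65/(53 - 42*√46)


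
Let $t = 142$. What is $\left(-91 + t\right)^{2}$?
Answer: $2601$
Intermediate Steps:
$\left(-91 + t\right)^{2} = \left(-91 + 142\right)^{2} = 51^{2} = 2601$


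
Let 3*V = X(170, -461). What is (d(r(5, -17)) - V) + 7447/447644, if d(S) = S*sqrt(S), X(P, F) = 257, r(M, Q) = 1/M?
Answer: -115022167/1342932 + sqrt(5)/25 ≈ -85.561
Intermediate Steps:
V = 257/3 (V = (1/3)*257 = 257/3 ≈ 85.667)
d(S) = S**(3/2)
(d(r(5, -17)) - V) + 7447/447644 = ((1/5)**(3/2) - 1*257/3) + 7447/447644 = ((1/5)**(3/2) - 257/3) + 7447*(1/447644) = (sqrt(5)/25 - 257/3) + 7447/447644 = (-257/3 + sqrt(5)/25) + 7447/447644 = -115022167/1342932 + sqrt(5)/25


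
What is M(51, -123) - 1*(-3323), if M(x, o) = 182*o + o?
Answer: -19186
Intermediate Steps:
M(x, o) = 183*o
M(51, -123) - 1*(-3323) = 183*(-123) - 1*(-3323) = -22509 + 3323 = -19186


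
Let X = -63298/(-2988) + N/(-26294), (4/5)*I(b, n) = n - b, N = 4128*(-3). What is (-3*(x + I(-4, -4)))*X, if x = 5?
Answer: -2126701255/6547206 ≈ -324.83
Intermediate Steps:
N = -12384
I(b, n) = -5*b/4 + 5*n/4 (I(b, n) = 5*(n - b)/4 = -5*b/4 + 5*n/4)
X = 425340251/19641618 (X = -63298/(-2988) - 12384/(-26294) = -63298*(-1/2988) - 12384*(-1/26294) = 31649/1494 + 6192/13147 = 425340251/19641618 ≈ 21.655)
(-3*(x + I(-4, -4)))*X = -3*(5 + (-5/4*(-4) + (5/4)*(-4)))*(425340251/19641618) = -3*(5 + (5 - 5))*(425340251/19641618) = -3*(5 + 0)*(425340251/19641618) = -3*5*(425340251/19641618) = -15*425340251/19641618 = -2126701255/6547206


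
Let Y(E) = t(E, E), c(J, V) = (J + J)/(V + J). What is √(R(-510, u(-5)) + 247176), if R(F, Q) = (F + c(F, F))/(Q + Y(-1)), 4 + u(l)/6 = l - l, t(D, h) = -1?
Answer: √6179909/5 ≈ 497.19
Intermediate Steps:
c(J, V) = 2*J/(J + V) (c(J, V) = (2*J)/(J + V) = 2*J/(J + V))
u(l) = -24 (u(l) = -24 + 6*(l - l) = -24 + 6*0 = -24 + 0 = -24)
Y(E) = -1
R(F, Q) = (1 + F)/(-1 + Q) (R(F, Q) = (F + 2*F/(F + F))/(Q - 1) = (F + 2*F/((2*F)))/(-1 + Q) = (F + 2*F*(1/(2*F)))/(-1 + Q) = (F + 1)/(-1 + Q) = (1 + F)/(-1 + Q))
√(R(-510, u(-5)) + 247176) = √((1 - 510)/(-1 - 24) + 247176) = √(-509/(-25) + 247176) = √(-1/25*(-509) + 247176) = √(509/25 + 247176) = √(6179909/25) = √6179909/5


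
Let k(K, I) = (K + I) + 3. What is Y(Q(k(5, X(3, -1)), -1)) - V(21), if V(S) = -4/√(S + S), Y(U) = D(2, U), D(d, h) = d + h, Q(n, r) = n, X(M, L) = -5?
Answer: 5 + 2*√42/21 ≈ 5.6172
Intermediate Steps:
k(K, I) = 3 + I + K (k(K, I) = (I + K) + 3 = 3 + I + K)
Y(U) = 2 + U
V(S) = -2*√2/√S (V(S) = -4*√2/(2*√S) = -2*√2/√S)
Y(Q(k(5, X(3, -1)), -1)) - V(21) = (2 + (3 - 5 + 5)) - (-2)*√2/√21 = (2 + 3) - (-2)*√2*√21/21 = 5 - (-2)*√42/21 = 5 + 2*√42/21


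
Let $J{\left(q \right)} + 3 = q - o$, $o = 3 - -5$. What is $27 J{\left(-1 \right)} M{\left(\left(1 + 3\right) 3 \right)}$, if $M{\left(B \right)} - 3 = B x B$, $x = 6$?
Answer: $-280908$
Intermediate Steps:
$o = 8$ ($o = 3 + 5 = 8$)
$J{\left(q \right)} = -11 + q$ ($J{\left(q \right)} = -3 + \left(q - 8\right) = -3 + \left(-8 + q\right) = -11 + q$)
$M{\left(B \right)} = 3 + 6 B^{2}$ ($M{\left(B \right)} = 3 + B 6 B = 3 + 6 B B = 3 + 6 B^{2}$)
$27 J{\left(-1 \right)} M{\left(\left(1 + 3\right) 3 \right)} = 27 \left(-11 - 1\right) \left(3 + 6 \left(\left(1 + 3\right) 3\right)^{2}\right) = 27 \left(-12\right) \left(3 + 6 \left(4 \cdot 3\right)^{2}\right) = - 324 \left(3 + 6 \cdot 12^{2}\right) = - 324 \left(3 + 6 \cdot 144\right) = - 324 \left(3 + 864\right) = \left(-324\right) 867 = -280908$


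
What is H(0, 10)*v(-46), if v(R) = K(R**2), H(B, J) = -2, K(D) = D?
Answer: -4232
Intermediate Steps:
v(R) = R**2
H(0, 10)*v(-46) = -2*(-46)**2 = -2*2116 = -4232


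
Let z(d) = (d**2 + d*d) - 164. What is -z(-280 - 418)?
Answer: -974244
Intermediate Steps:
z(d) = -164 + 2*d**2 (z(d) = (d**2 + d**2) - 164 = 2*d**2 - 164 = -164 + 2*d**2)
-z(-280 - 418) = -(-164 + 2*(-280 - 418)**2) = -(-164 + 2*(-698)**2) = -(-164 + 2*487204) = -(-164 + 974408) = -1*974244 = -974244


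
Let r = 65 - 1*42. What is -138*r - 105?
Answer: -3279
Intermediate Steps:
r = 23 (r = 65 - 42 = 23)
-138*r - 105 = -138*23 - 105 = -3174 - 105 = -3279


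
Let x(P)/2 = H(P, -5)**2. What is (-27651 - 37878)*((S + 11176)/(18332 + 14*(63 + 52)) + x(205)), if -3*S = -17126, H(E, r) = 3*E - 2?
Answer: -491047710763203/9971 ≈ -4.9248e+10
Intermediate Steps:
H(E, r) = -2 + 3*E
S = 17126/3 (S = -1/3*(-17126) = 17126/3 ≈ 5708.7)
x(P) = 2*(-2 + 3*P)**2
(-27651 - 37878)*((S + 11176)/(18332 + 14*(63 + 52)) + x(205)) = (-27651 - 37878)*((17126/3 + 11176)/(18332 + 14*(63 + 52)) + 2*(-2 + 3*205)**2) = -65529*(50654/(3*(18332 + 14*115)) + 2*(-2 + 615)**2) = -65529*(50654/(3*(18332 + 1610)) + 2*613**2) = -65529*((50654/3)/19942 + 2*375769) = -65529*((50654/3)*(1/19942) + 751538) = -65529*(25327/29913 + 751538) = -65529*22480781521/29913 = -491047710763203/9971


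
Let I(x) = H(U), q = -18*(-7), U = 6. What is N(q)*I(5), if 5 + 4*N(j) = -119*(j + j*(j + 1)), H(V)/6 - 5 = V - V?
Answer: -28788555/2 ≈ -1.4394e+7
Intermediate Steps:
q = 126
H(V) = 30 (H(V) = 30 + 6*(V - V) = 30 + 6*0 = 30 + 0 = 30)
N(j) = -5/4 - 119*j/4 - 119*j*(1 + j)/4 (N(j) = -5/4 + (-119*(j + j*(j + 1)))/4 = -5/4 + (-119*(j + j*(1 + j)))/4 = -5/4 + (-119*j - 119*j*(1 + j))/4 = -5/4 + (-119*j/4 - 119*j*(1 + j)/4) = -5/4 - 119*j/4 - 119*j*(1 + j)/4)
I(x) = 30
N(q)*I(5) = (-5/4 - 119/2*126 - 119/4*126²)*30 = (-5/4 - 7497 - 119/4*15876)*30 = (-5/4 - 7497 - 472311)*30 = -1919237/4*30 = -28788555/2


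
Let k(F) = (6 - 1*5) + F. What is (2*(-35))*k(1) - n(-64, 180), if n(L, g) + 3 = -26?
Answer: -111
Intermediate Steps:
n(L, g) = -29 (n(L, g) = -3 - 26 = -29)
k(F) = 1 + F (k(F) = (6 - 5) + F = 1 + F)
(2*(-35))*k(1) - n(-64, 180) = (2*(-35))*(1 + 1) - 1*(-29) = -70*2 + 29 = -140 + 29 = -111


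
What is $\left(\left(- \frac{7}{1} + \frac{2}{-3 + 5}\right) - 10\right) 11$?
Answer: $-176$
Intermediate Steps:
$\left(\left(- \frac{7}{1} + \frac{2}{-3 + 5}\right) - 10\right) 11 = \left(\left(\left(-7\right) 1 + \frac{2}{2}\right) - 10\right) 11 = \left(\left(-7 + 2 \cdot \frac{1}{2}\right) - 10\right) 11 = \left(\left(-7 + 1\right) - 10\right) 11 = \left(-6 - 10\right) 11 = \left(-16\right) 11 = -176$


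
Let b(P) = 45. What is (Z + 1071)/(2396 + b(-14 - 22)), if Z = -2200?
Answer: -1129/2441 ≈ -0.46252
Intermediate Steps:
(Z + 1071)/(2396 + b(-14 - 22)) = (-2200 + 1071)/(2396 + 45) = -1129/2441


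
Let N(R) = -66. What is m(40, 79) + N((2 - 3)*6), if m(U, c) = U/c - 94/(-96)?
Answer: -244639/3792 ≈ -64.515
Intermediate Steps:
m(U, c) = 47/48 + U/c (m(U, c) = U/c - 94*(-1/96) = U/c + 47/48 = 47/48 + U/c)
m(40, 79) + N((2 - 3)*6) = (47/48 + 40/79) - 66 = 5633/3792 - 66 = -244639/3792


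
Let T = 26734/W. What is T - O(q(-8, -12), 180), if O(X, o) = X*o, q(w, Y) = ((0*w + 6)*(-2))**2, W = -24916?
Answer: -322924727/12458 ≈ -25921.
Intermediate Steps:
q(w, Y) = 144 (q(w, Y) = ((0 + 6)*(-2))**2 = (6*(-2))**2 = (-12)**2 = 144)
T = -13367/12458 (T = 26734/(-24916) = 26734*(-1/24916) = -13367/12458 ≈ -1.0730)
T - O(q(-8, -12), 180) = -13367/12458 - 144*180 = -13367/12458 - 1*25920 = -13367/12458 - 25920 = -322924727/12458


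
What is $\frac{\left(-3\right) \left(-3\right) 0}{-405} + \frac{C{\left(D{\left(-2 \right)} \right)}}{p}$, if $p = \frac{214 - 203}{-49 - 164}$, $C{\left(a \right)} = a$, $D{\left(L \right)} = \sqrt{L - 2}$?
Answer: $- \frac{426 i}{11} \approx - 38.727 i$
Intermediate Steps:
$D{\left(L \right)} = \sqrt{-2 + L}$
$p = - \frac{11}{213}$ ($p = \frac{11}{-213} = 11 \left(- \frac{1}{213}\right) = - \frac{11}{213} \approx -0.051643$)
$\frac{\left(-3\right) \left(-3\right) 0}{-405} + \frac{C{\left(D{\left(-2 \right)} \right)}}{p} = \frac{\left(-3\right) \left(-3\right) 0}{-405} + \frac{\sqrt{-2 - 2}}{- \frac{11}{213}} = 9 \cdot 0 \left(- \frac{1}{405}\right) + \sqrt{-4} \left(- \frac{213}{11}\right) = 0 \left(- \frac{1}{405}\right) + 2 i \left(- \frac{213}{11}\right) = 0 - \frac{426 i}{11} = - \frac{426 i}{11}$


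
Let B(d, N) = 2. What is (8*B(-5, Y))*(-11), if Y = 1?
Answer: -176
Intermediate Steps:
(8*B(-5, Y))*(-11) = (8*2)*(-11) = 16*(-11) = -176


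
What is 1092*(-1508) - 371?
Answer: -1647107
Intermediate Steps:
1092*(-1508) - 371 = -1646736 - 371 = -1647107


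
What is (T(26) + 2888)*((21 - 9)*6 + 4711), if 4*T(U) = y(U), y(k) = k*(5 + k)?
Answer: 29554157/2 ≈ 1.4777e+7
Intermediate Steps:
T(U) = U*(5 + U)/4 (T(U) = (U*(5 + U))/4 = U*(5 + U)/4)
(T(26) + 2888)*((21 - 9)*6 + 4711) = ((¼)*26*(5 + 26) + 2888)*((21 - 9)*6 + 4711) = ((¼)*26*31 + 2888)*(12*6 + 4711) = (403/2 + 2888)*(72 + 4711) = (6179/2)*4783 = 29554157/2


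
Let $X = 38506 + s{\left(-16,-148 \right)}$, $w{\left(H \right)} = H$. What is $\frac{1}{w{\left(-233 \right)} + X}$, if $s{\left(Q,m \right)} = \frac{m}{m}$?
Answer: $\frac{1}{38274} \approx 2.6127 \cdot 10^{-5}$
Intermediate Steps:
$s{\left(Q,m \right)} = 1$
$X = 38507$ ($X = 38506 + 1 = 38507$)
$\frac{1}{w{\left(-233 \right)} + X} = \frac{1}{-233 + 38507} = \frac{1}{38274}$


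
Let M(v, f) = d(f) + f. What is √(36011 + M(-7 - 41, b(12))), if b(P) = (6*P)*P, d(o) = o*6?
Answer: √42059 ≈ 205.08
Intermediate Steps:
d(o) = 6*o
b(P) = 6*P²
M(v, f) = 7*f (M(v, f) = 6*f + f = 7*f)
√(36011 + M(-7 - 41, b(12))) = √(36011 + 7*(6*12²)) = √(36011 + 7*(6*144)) = √(36011 + 7*864) = √(36011 + 6048) = √42059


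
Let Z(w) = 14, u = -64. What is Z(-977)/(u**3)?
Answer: -7/131072 ≈ -5.3406e-5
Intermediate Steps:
Z(-977)/(u**3) = 14/((-64)**3) = 14/(-262144) = 14*(-1/262144) = -7/131072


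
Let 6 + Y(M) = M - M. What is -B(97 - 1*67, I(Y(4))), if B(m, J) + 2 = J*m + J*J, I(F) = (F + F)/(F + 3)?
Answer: -134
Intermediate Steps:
Y(M) = -6 (Y(M) = -6 + (M - M) = -6 + 0 = -6)
I(F) = 2*F/(3 + F) (I(F) = (2*F)/(3 + F) = 2*F/(3 + F))
B(m, J) = -2 + J**2 + J*m (B(m, J) = -2 + (J*m + J*J) = -2 + (J*m + J**2) = -2 + (J**2 + J*m) = -2 + J**2 + J*m)
-B(97 - 1*67, I(Y(4))) = -(-2 + (2*(-6)/(3 - 6))**2 + (2*(-6)/(3 - 6))*(97 - 1*67)) = -(-2 + (2*(-6)/(-3))**2 + (2*(-6)/(-3))*(97 - 67)) = -(-2 + (2*(-6)*(-1/3))**2 + (2*(-6)*(-1/3))*30) = -(-2 + 4**2 + 4*30) = -(-2 + 16 + 120) = -1*134 = -134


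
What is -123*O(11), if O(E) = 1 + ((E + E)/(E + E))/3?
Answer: -164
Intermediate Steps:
O(E) = 4/3 (O(E) = 1 + ((2*E)/((2*E)))*(⅓) = 1 + ((2*E)*(1/(2*E)))*(⅓) = 1 + 1*(⅓) = 1 + ⅓ = 4/3)
-123*O(11) = -123*4/3 = -164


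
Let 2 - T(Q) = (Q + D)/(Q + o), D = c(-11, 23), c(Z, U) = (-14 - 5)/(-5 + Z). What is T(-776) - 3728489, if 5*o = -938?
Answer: -26129242531/7008 ≈ -3.7285e+6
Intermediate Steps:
o = -938/5 (o = (⅕)*(-938) = -938/5 ≈ -187.60)
c(Z, U) = -19/(-5 + Z)
D = 19/16 (D = -19/(-5 - 11) = -19/(-16) = -19*(-1/16) = 19/16 ≈ 1.1875)
T(Q) = 2 - (19/16 + Q)/(-938/5 + Q) (T(Q) = 2 - (Q + 19/16)/(Q - 938/5) = 2 - (19/16 + Q)/(-938/5 + Q))
T(-776) - 3728489 = (-30111 + 80*(-776))/(16*(-938 + 5*(-776))) - 3728489 = (-30111 - 62080)/(16*(-938 - 3880)) - 3728489 = (1/16)*(-92191)/(-4818) - 3728489 = (1/16)*(-1/4818)*(-92191) - 3728489 = 8381/7008 - 3728489 = -26129242531/7008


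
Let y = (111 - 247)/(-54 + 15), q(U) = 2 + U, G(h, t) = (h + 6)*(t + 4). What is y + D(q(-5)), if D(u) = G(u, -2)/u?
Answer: 58/39 ≈ 1.4872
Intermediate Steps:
G(h, t) = (4 + t)*(6 + h) (G(h, t) = (6 + h)*(4 + t) = (4 + t)*(6 + h))
y = 136/39 (y = -136/(-39) = -136*(-1/39) = 136/39 ≈ 3.4872)
D(u) = (12 + 2*u)/u (D(u) = (24 + 4*u + 6*(-2) + u*(-2))/u = (24 + 4*u - 12 - 2*u)/u = (12 + 2*u)/u)
y + D(q(-5)) = 136/39 + (2 + 12/(2 - 5)) = 136/39 + (2 + 12/(-3)) = 136/39 + (2 + 12*(-1/3)) = 136/39 + (2 - 4) = 136/39 - 2 = 58/39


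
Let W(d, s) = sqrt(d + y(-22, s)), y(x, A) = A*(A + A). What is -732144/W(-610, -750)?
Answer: -366072*sqrt(1124390)/562195 ≈ -690.46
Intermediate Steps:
y(x, A) = 2*A**2 (y(x, A) = A*(2*A) = 2*A**2)
W(d, s) = sqrt(d + 2*s**2)
-732144/W(-610, -750) = -732144/sqrt(-610 + 2*(-750)**2) = -732144/sqrt(-610 + 2*562500) = -732144/sqrt(-610 + 1125000) = -732144*sqrt(1124390)/1124390 = -366072*sqrt(1124390)/562195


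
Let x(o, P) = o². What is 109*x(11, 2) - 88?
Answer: 13101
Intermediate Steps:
109*x(11, 2) - 88 = 109*11² - 88 = 109*121 - 88 = 13189 - 88 = 13101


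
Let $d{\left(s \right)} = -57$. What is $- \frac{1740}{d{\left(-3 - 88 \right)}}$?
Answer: $\frac{580}{19} \approx 30.526$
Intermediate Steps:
$- \frac{1740}{d{\left(-3 - 88 \right)}} = - \frac{1740}{-57} = \left(-1740\right) \left(- \frac{1}{57}\right) = \frac{580}{19}$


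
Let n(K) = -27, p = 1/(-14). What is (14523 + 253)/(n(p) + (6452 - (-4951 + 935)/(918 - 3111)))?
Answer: 32403768/14086009 ≈ 2.3004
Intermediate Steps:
p = -1/14 ≈ -0.071429
(14523 + 253)/(n(p) + (6452 - (-4951 + 935)/(918 - 3111))) = (14523 + 253)/(-27 + (6452 - (-4951 + 935)/(918 - 3111))) = 14776/(-27 + (6452 - (-4016)/(-2193))) = 14776/(-27 + (6452 - (-4016)*(-1)/2193)) = 14776/(-27 + (6452 - 1*4016/2193)) = 14776/(-27 + (6452 - 4016/2193)) = 14776/(-27 + 14145220/2193) = 14776/(14086009/2193) = 14776*(2193/14086009) = 32403768/14086009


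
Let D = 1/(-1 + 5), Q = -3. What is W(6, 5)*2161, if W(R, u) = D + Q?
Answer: -23771/4 ≈ -5942.8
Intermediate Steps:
D = ¼ (D = 1/4 = ¼ ≈ 0.25000)
W(R, u) = -11/4 (W(R, u) = ¼ - 3 = -11/4)
W(6, 5)*2161 = -11/4*2161 = -23771/4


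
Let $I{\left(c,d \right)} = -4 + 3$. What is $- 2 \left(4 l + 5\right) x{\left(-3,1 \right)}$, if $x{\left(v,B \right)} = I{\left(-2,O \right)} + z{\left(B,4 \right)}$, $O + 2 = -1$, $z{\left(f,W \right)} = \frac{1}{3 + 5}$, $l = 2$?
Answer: $\frac{91}{4} \approx 22.75$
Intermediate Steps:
$z{\left(f,W \right)} = \frac{1}{8}$
$O = -3$ ($O = -2 - 1 = -3$)
$I{\left(c,d \right)} = -1$
$x{\left(v,B \right)} = - \frac{7}{8}$ ($x{\left(v,B \right)} = -1 + \frac{1}{8} = - \frac{7}{8}$)
$- 2 \left(4 l + 5\right) x{\left(-3,1 \right)} = - 2 \left(4 \cdot 2 + 5\right) \left(- \frac{7}{8}\right) = - 2 \left(8 + 5\right) \left(- \frac{7}{8}\right) = \left(-2\right) 13 \left(- \frac{7}{8}\right) = \left(-26\right) \left(- \frac{7}{8}\right) = \frac{91}{4}$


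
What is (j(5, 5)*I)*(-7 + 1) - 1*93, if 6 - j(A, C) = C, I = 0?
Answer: -93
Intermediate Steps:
j(A, C) = 6 - C
(j(5, 5)*I)*(-7 + 1) - 1*93 = ((6 - 1*5)*0)*(-7 + 1) - 1*93 = ((6 - 5)*0)*(-6) - 93 = (1*0)*(-6) - 93 = 0*(-6) - 93 = 0 - 93 = -93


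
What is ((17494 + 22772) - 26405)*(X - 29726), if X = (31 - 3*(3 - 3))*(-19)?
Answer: -420196215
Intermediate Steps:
X = -589 (X = (31 - 3*0)*(-19) = (31 + 0)*(-19) = 31*(-19) = -589)
((17494 + 22772) - 26405)*(X - 29726) = ((17494 + 22772) - 26405)*(-589 - 29726) = (40266 - 26405)*(-30315) = 13861*(-30315) = -420196215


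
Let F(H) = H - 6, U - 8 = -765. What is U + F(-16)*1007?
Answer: -22911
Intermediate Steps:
U = -757 (U = 8 - 765 = -757)
F(H) = -6 + H
U + F(-16)*1007 = -757 + (-6 - 16)*1007 = -757 - 22*1007 = -757 - 22154 = -22911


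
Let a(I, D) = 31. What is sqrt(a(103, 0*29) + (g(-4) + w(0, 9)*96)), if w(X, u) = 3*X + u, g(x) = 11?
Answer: sqrt(906) ≈ 30.100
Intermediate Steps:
w(X, u) = u + 3*X
sqrt(a(103, 0*29) + (g(-4) + w(0, 9)*96)) = sqrt(31 + (11 + (9 + 3*0)*96)) = sqrt(31 + (11 + (9 + 0)*96)) = sqrt(31 + (11 + 9*96)) = sqrt(31 + (11 + 864)) = sqrt(31 + 875) = sqrt(906)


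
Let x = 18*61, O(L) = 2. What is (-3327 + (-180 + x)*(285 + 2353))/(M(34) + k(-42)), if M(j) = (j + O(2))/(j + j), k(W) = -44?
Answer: -41112069/739 ≈ -55632.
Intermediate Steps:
x = 1098
M(j) = (2 + j)/(2*j) (M(j) = (j + 2)/(j + j) = (2 + j)/((2*j)) = (2 + j)*(1/(2*j)) = (2 + j)/(2*j))
(-3327 + (-180 + x)*(285 + 2353))/(M(34) + k(-42)) = (-3327 + (-180 + 1098)*(285 + 2353))/((1/2)*(2 + 34)/34 - 44) = (-3327 + 918*2638)/((1/2)*(1/34)*36 - 44) = (-3327 + 2421684)/(9/17 - 44) = 2418357/(-739/17) = 2418357*(-17/739) = -41112069/739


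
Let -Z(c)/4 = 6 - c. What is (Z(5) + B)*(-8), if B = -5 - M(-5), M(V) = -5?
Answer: 32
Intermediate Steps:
Z(c) = -24 + 4*c (Z(c) = -4*(6 - c) = -24 + 4*c)
B = 0 (B = -5 - 1*(-5) = -5 + 5 = 0)
(Z(5) + B)*(-8) = ((-24 + 4*5) + 0)*(-8) = ((-24 + 20) + 0)*(-8) = (-4 + 0)*(-8) = -4*(-8) = 32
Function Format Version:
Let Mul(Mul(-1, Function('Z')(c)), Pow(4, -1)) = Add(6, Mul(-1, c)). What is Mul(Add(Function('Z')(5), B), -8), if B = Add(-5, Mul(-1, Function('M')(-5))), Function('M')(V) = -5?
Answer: 32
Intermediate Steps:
Function('Z')(c) = Add(-24, Mul(4, c)) (Function('Z')(c) = Mul(-4, Add(6, Mul(-1, c))) = Add(-24, Mul(4, c)))
B = 0 (B = Add(-5, Mul(-1, -5)) = Add(-5, 5) = 0)
Mul(Add(Function('Z')(5), B), -8) = Mul(Add(Add(-24, Mul(4, 5)), 0), -8) = Mul(Add(Add(-24, 20), 0), -8) = Mul(Add(-4, 0), -8) = Mul(-4, -8) = 32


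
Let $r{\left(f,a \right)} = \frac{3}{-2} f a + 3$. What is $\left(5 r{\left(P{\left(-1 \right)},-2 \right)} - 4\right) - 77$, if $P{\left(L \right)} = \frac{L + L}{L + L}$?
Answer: $-51$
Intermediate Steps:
$P{\left(L \right)} = 1$ ($P{\left(L \right)} = \frac{2 L}{2 L} = 2 L \frac{1}{2 L} = 1$)
$r{\left(f,a \right)} = 3 - \frac{3 a f}{2}$ ($r{\left(f,a \right)} = 3 \left(- \frac{1}{2}\right) f a + 3 = - \frac{3 f}{2} a + 3 = - \frac{3 a f}{2} + 3 = 3 - \frac{3 a f}{2}$)
$\left(5 r{\left(P{\left(-1 \right)},-2 \right)} - 4\right) - 77 = \left(5 \left(3 - \left(-3\right) 1\right) - 4\right) - 77 = \left(5 \left(3 + 3\right) - 4\right) - 77 = \left(5 \cdot 6 - 4\right) - 77 = \left(30 - 4\right) - 77 = 26 - 77 = -51$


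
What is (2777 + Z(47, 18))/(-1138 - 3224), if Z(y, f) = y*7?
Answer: -1553/2181 ≈ -0.71206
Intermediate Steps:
Z(y, f) = 7*y
(2777 + Z(47, 18))/(-1138 - 3224) = (2777 + 7*47)/(-1138 - 3224) = (2777 + 329)/(-4362) = 3106*(-1/4362) = -1553/2181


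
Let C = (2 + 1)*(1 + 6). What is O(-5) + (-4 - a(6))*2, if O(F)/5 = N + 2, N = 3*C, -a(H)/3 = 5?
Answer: 347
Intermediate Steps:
C = 21 (C = 3*7 = 21)
a(H) = -15 (a(H) = -3*5 = -15)
N = 63 (N = 3*21 = 63)
O(F) = 325 (O(F) = 5*(63 + 2) = 5*65 = 325)
O(-5) + (-4 - a(6))*2 = 325 + (-4 - 1*(-15))*2 = 325 + (-4 + 15)*2 = 325 + 11*2 = 325 + 22 = 347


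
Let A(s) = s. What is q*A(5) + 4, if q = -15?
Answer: -71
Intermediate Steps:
q*A(5) + 4 = -15*5 + 4 = -75 + 4 = -71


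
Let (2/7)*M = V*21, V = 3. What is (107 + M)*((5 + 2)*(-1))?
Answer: -4585/2 ≈ -2292.5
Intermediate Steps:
M = 441/2 (M = 7*(3*21)/2 = (7/2)*63 = 441/2 ≈ 220.50)
(107 + M)*((5 + 2)*(-1)) = (107 + 441/2)*((5 + 2)*(-1)) = 655*(7*(-1))/2 = (655/2)*(-7) = -4585/2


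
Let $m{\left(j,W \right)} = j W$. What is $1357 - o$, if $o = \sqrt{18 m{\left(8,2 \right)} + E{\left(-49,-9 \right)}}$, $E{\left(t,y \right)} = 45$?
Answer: $1357 - 3 \sqrt{37} \approx 1338.8$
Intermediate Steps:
$m{\left(j,W \right)} = W j$
$o = 3 \sqrt{37}$ ($o = \sqrt{18 \cdot 2 \cdot 8 + 45} = \sqrt{18 \cdot 16 + 45} = \sqrt{288 + 45} = \sqrt{333} = 3 \sqrt{37} \approx 18.248$)
$1357 - o = 1357 - 3 \sqrt{37}$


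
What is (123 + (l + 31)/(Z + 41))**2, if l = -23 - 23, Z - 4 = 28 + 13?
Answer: 111576969/7396 ≈ 15086.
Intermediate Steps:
Z = 45 (Z = 4 + (28 + 13) = 4 + 41 = 45)
l = -46
(123 + (l + 31)/(Z + 41))**2 = (123 + (-46 + 31)/(45 + 41))**2 = (123 - 15/86)**2 = (10563/86)**2 = 111576969/7396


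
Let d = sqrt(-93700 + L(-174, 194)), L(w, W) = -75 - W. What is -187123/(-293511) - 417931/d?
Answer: 187123/293511 + 417931*I*sqrt(10441)/31323 ≈ 0.63753 + 1363.4*I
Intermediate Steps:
d = 3*I*sqrt(10441) (d = sqrt(-93700 + (-75 - 1*194)) = sqrt(-93700 + (-75 - 194)) = sqrt(-93700 - 269) = sqrt(-93969) = 3*I*sqrt(10441) ≈ 306.54*I)
-187123/(-293511) - 417931/d = -187123/(-293511) - 417931*(-I*sqrt(10441)/31323) = -187123*(-1/293511) - (-417931)*I*sqrt(10441)/31323 = 187123/293511 + 417931*I*sqrt(10441)/31323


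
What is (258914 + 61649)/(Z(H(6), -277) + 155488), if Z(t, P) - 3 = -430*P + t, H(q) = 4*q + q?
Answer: 320563/274631 ≈ 1.1672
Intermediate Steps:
H(q) = 5*q
Z(t, P) = 3 + t - 430*P (Z(t, P) = 3 + (-430*P + t) = 3 + (t - 430*P) = 3 + t - 430*P)
(258914 + 61649)/(Z(H(6), -277) + 155488) = (258914 + 61649)/((3 + 5*6 - 430*(-277)) + 155488) = 320563/((3 + 30 + 119110) + 155488) = 320563/(119143 + 155488) = 320563/274631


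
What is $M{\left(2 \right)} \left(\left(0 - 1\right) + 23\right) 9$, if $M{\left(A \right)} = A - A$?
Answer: $0$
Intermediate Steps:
$M{\left(A \right)} = 0$
$M{\left(2 \right)} \left(\left(0 - 1\right) + 23\right) 9 = 0 \left(\left(0 - 1\right) + 23\right) 9 = 0 \left(-1 + 23\right) 9 = 0 \cdot 22 \cdot 9 = 0 \cdot 198 = 0$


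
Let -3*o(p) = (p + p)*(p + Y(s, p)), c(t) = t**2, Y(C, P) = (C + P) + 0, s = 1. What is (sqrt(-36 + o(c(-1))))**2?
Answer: -38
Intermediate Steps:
Y(C, P) = C + P
o(p) = -2*p*(1 + 2*p)/3 (o(p) = -(p + p)*(p + (1 + p))/3 = -2*p*(1 + 2*p)/3)
(sqrt(-36 + o(c(-1))))**2 = (sqrt(-36 - 2/3*(-1)**2*(1 + 2*(-1)**2)))**2 = (sqrt(-36 - 2/3*1*(1 + 2*1)))**2 = (sqrt(-36 - 2/3*1*(1 + 2)))**2 = (sqrt(-36 - 2/3*1*3))**2 = (sqrt(-36 - 2))**2 = (sqrt(-38))**2 = (I*sqrt(38))**2 = -38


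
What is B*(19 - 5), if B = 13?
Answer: 182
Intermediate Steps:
B*(19 - 5) = 13*(19 - 5) = 13*14 = 182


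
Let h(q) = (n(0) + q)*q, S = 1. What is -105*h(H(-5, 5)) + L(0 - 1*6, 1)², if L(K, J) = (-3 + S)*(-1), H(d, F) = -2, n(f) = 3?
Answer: 214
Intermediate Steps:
h(q) = q*(3 + q) (h(q) = (3 + q)*q = q*(3 + q))
L(K, J) = 2 (L(K, J) = (-3 + 1)*(-1) = -2*(-1) = 2)
-105*h(H(-5, 5)) + L(0 - 1*6, 1)² = -(-210)*(3 - 2) + 2² = -(-210) + 4 = -105*(-2) + 4 = 210 + 4 = 214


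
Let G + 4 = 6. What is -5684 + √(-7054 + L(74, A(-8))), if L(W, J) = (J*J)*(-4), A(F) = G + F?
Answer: -5684 + I*√7198 ≈ -5684.0 + 84.841*I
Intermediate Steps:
G = 2 (G = -4 + 6 = 2)
A(F) = 2 + F
L(W, J) = -4*J² (L(W, J) = J²*(-4) = -4*J²)
-5684 + √(-7054 + L(74, A(-8))) = -5684 + √(-7054 - 4*(2 - 8)²) = -5684 + √(-7054 - 4*(-6)²) = -5684 + √(-7054 - 4*36) = -5684 + √(-7054 - 144) = -5684 + √(-7198) = -5684 + I*√7198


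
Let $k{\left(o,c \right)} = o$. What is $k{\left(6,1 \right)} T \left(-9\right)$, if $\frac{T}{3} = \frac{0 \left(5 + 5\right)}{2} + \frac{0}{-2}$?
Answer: $0$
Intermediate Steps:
$T = 0$ ($T = 3 \left(\frac{0 \left(5 + 5\right)}{2} + \frac{0}{-2}\right) = 3 \left(0 \cdot 10 \cdot \frac{1}{2} + 0 \left(- \frac{1}{2}\right)\right) = 3 \left(0 \cdot \frac{1}{2} + 0\right) = 3 \left(0 + 0\right) = 3 \cdot 0 = 0$)
$k{\left(6,1 \right)} T \left(-9\right) = 6 \cdot 0 \left(-9\right) = 0 \left(-9\right) = 0$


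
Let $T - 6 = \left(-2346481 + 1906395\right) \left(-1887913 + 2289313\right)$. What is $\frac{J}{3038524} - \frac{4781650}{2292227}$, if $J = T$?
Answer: $- \frac{202468810784731019}{3482493376474} \approx -58139.0$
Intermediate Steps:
$T = -176650520394$ ($T = 6 + \left(-2346481 + 1906395\right) \left(-1887913 + 2289313\right) = 6 - 176650520400 = -176650520394$)
$J = -176650520394$
$\frac{J}{3038524} - \frac{4781650}{2292227} = - \frac{176650520394}{3038524} - \frac{4781650}{2292227} = \left(-176650520394\right) \frac{1}{3038524} - \frac{4781650}{2292227} = - \frac{88325260197}{1519262} - \frac{4781650}{2292227} = - \frac{202468810784731019}{3482493376474}$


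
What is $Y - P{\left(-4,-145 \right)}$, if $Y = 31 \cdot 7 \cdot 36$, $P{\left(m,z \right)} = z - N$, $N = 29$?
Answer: $7986$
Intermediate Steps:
$P{\left(m,z \right)} = -29 + z$ ($P{\left(m,z \right)} = z - 29 = -29 + z$)
$Y = 7812$ ($Y = 217 \cdot 36 = 7812$)
$Y - P{\left(-4,-145 \right)} = 7812 - \left(-29 - 145\right) = 7812 - -174 = 7812 + 174 = 7986$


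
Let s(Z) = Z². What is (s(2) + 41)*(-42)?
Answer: -1890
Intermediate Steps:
(s(2) + 41)*(-42) = (2² + 41)*(-42) = (4 + 41)*(-42) = 45*(-42) = -1890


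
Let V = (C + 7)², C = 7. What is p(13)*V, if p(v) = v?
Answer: 2548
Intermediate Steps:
V = 196 (V = (7 + 7)² = 14² = 196)
p(13)*V = 13*196 = 2548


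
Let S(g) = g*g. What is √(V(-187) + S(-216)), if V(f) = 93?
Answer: √46749 ≈ 216.22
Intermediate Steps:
S(g) = g²
√(V(-187) + S(-216)) = √(93 + (-216)²) = √(93 + 46656) = √46749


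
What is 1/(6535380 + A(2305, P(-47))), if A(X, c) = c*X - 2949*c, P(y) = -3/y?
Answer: 47/307160928 ≈ 1.5301e-7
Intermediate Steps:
A(X, c) = -2949*c + X*c (A(X, c) = X*c - 2949*c = -2949*c + X*c)
1/(6535380 + A(2305, P(-47))) = 1/(6535380 + (-3/(-47))*(-2949 + 2305)) = 1/(6535380 - 3*(-1/47)*(-644)) = 1/(6535380 + (3/47)*(-644)) = 1/(6535380 - 1932/47) = 1/(307160928/47) = 47/307160928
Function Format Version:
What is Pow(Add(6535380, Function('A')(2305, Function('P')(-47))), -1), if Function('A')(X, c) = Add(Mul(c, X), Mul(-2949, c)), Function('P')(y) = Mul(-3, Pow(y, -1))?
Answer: Rational(47, 307160928) ≈ 1.5301e-7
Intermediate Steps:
Function('A')(X, c) = Add(Mul(-2949, c), Mul(X, c)) (Function('A')(X, c) = Add(Mul(X, c), Mul(-2949, c)) = Add(Mul(-2949, c), Mul(X, c)))
Pow(Add(6535380, Function('A')(2305, Function('P')(-47))), -1) = Pow(Add(6535380, Mul(Mul(-3, Pow(-47, -1)), Add(-2949, 2305))), -1) = Pow(Add(6535380, Mul(Mul(-3, Rational(-1, 47)), -644)), -1) = Pow(Add(6535380, Mul(Rational(3, 47), -644)), -1) = Pow(Add(6535380, Rational(-1932, 47)), -1) = Pow(Rational(307160928, 47), -1) = Rational(47, 307160928)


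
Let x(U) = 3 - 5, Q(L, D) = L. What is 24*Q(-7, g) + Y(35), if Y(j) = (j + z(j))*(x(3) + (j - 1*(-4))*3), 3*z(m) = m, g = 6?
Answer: 15596/3 ≈ 5198.7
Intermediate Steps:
z(m) = m/3
x(U) = -2
Y(j) = 4*j*(10 + 3*j)/3 (Y(j) = (j + j/3)*(-2 + (j - 1*(-4))*3) = (4*j/3)*(-2 + (j + 4)*3) = (4*j/3)*(-2 + (4 + j)*3) = (4*j/3)*(-2 + (12 + 3*j)) = (4*j/3)*(10 + 3*j) = 4*j*(10 + 3*j)/3)
24*Q(-7, g) + Y(35) = 24*(-7) + (4/3)*35*(10 + 3*35) = -168 + (4/3)*35*(10 + 105) = -168 + (4/3)*35*115 = -168 + 16100/3 = 15596/3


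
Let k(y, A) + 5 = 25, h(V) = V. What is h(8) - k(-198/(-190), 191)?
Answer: -12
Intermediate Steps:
k(y, A) = 20 (k(y, A) = -5 + 25 = 20)
h(8) - k(-198/(-190), 191) = 8 - 1*20 = 8 - 20 = -12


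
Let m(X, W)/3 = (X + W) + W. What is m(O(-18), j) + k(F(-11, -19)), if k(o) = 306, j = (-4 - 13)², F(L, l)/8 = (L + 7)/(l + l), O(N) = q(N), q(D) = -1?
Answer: 2037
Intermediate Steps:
O(N) = -1
F(L, l) = 4*(7 + L)/l (F(L, l) = 8*((L + 7)/(l + l)) = 8*((7 + L)/((2*l))) = 8*((7 + L)*(1/(2*l))) = 8*((7 + L)/(2*l)) = 4*(7 + L)/l)
j = 289 (j = (-17)² = 289)
m(X, W) = 3*X + 6*W (m(X, W) = 3*((X + W) + W) = 3*((W + X) + W) = 3*(X + 2*W) = 3*X + 6*W)
m(O(-18), j) + k(F(-11, -19)) = (3*(-1) + 6*289) + 306 = (-3 + 1734) + 306 = 1731 + 306 = 2037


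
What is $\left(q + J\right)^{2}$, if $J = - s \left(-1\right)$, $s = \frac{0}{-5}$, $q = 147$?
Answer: $21609$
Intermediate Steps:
$s = 0$ ($s = 0 \left(- \frac{1}{5}\right) = 0$)
$J = 0$ ($J = \left(-1\right) 0 \left(-1\right) = 0 \left(-1\right) = 0$)
$\left(q + J\right)^{2} = \left(147 + 0\right)^{2} = 147^{2} = 21609$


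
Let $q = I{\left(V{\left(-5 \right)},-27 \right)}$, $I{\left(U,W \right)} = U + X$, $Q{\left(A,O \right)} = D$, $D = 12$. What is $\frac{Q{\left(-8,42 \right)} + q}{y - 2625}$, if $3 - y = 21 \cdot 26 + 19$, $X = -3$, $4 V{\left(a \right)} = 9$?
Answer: $- \frac{45}{12748} \approx -0.00353$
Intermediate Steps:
$V{\left(a \right)} = \frac{9}{4}$ ($V{\left(a \right)} = \frac{1}{4} \cdot 9 = \frac{9}{4}$)
$Q{\left(A,O \right)} = 12$
$I{\left(U,W \right)} = -3 + U$ ($I{\left(U,W \right)} = U - 3 = -3 + U$)
$y = -562$ ($y = 3 - \left(21 \cdot 26 + 19\right) = 3 - \left(546 + 19\right) = 3 - 565 = -562$)
$q = - \frac{3}{4}$ ($q = -3 + \frac{9}{4} = - \frac{3}{4} \approx -0.75$)
$\frac{Q{\left(-8,42 \right)} + q}{y - 2625} = \frac{12 - \frac{3}{4}}{-562 - 2625} = \frac{45}{4 \left(-562 - 2625\right)} = \frac{45}{4 \left(-3187\right)} = \frac{45}{4} \left(- \frac{1}{3187}\right) = - \frac{45}{12748}$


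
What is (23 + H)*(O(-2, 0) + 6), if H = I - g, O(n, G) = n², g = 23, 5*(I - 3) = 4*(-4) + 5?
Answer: 8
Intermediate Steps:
I = ⅘ (I = 3 + (4*(-4) + 5)/5 = 3 + (-16 + 5)/5 = 3 + (⅕)*(-11) = 3 - 11/5 = ⅘ ≈ 0.80000)
H = -111/5 (H = ⅘ - 1*23 = ⅘ - 23 = -111/5 ≈ -22.200)
(23 + H)*(O(-2, 0) + 6) = (23 - 111/5)*((-2)² + 6) = 4*(4 + 6)/5 = (⅘)*10 = 8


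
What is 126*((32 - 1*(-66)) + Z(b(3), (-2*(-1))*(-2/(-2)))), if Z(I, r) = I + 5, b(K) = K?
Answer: 13356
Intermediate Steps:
Z(I, r) = 5 + I
126*((32 - 1*(-66)) + Z(b(3), (-2*(-1))*(-2/(-2)))) = 126*((32 - 1*(-66)) + (5 + 3)) = 126*((32 + 66) + 8) = 126*(98 + 8) = 126*106 = 13356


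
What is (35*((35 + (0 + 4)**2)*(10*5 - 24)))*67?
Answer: 3109470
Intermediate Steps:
(35*((35 + (0 + 4)**2)*(10*5 - 24)))*67 = (35*((35 + 4**2)*(50 - 24)))*67 = (35*((35 + 16)*26))*67 = (35*(51*26))*67 = (35*1326)*67 = 46410*67 = 3109470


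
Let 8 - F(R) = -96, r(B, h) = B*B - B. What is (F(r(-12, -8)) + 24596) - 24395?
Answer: 305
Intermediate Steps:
r(B, h) = B² - B
F(R) = 104 (F(R) = 8 - 1*(-96) = 8 + 96 = 104)
(F(r(-12, -8)) + 24596) - 24395 = (104 + 24596) - 24395 = 24700 - 24395 = 305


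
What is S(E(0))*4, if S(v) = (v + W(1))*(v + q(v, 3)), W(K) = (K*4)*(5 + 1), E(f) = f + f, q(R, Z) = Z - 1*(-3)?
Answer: 576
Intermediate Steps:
q(R, Z) = 3 + Z (q(R, Z) = Z + 3 = 3 + Z)
E(f) = 2*f
W(K) = 24*K (W(K) = (4*K)*6 = 24*K)
S(v) = (6 + v)*(24 + v) (S(v) = (v + 24*1)*(v + (3 + 3)) = (v + 24)*(v + 6) = (24 + v)*(6 + v) = (6 + v)*(24 + v))
S(E(0))*4 = (144 + (2*0)² + 30*(2*0))*4 = (144 + 0² + 30*0)*4 = (144 + 0 + 0)*4 = 144*4 = 576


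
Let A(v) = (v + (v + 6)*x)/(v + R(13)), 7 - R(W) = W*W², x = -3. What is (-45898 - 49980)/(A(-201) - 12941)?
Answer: 76414766/10314105 ≈ 7.4088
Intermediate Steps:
R(W) = 7 - W³ (R(W) = 7 - W*W² = 7 - W³)
A(v) = (-18 - 2*v)/(-2190 + v) (A(v) = (v + (v + 6)*(-3))/(v + (7 - 1*13³)) = (v + (6 + v)*(-3))/(v + (7 - 1*2197)) = (v + (-18 - 3*v))/(v + (7 - 2197)) = (-18 - 2*v)/(v - 2190) = (-18 - 2*v)/(-2190 + v))
(-45898 - 49980)/(A(-201) - 12941) = (-45898 - 49980)/(2*(-9 - 1*(-201))/(-2190 - 201) - 12941) = -95878/(2*(-9 + 201)/(-2391) - 12941) = -95878/(2*(-1/2391)*192 - 12941) = -95878/(-128/797 - 12941) = -95878/(-10314105/797) = -95878*(-797/10314105) = 76414766/10314105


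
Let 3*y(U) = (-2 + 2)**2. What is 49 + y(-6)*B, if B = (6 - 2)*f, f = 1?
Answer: 49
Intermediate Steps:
y(U) = 0 (y(U) = (-2 + 2)**2/3 = (1/3)*0**2 = (1/3)*0 = 0)
B = 4 (B = (6 - 2)*1 = 4*1 = 4)
49 + y(-6)*B = 49 + 0*4 = 49 + 0 = 49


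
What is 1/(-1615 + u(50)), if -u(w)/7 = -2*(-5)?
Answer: -1/1685 ≈ -0.00059347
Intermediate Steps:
u(w) = -70 (u(w) = -(-14)*(-5) = -7*10 = -70)
1/(-1615 + u(50)) = 1/(-1615 - 70) = 1/(-1685) = -1/1685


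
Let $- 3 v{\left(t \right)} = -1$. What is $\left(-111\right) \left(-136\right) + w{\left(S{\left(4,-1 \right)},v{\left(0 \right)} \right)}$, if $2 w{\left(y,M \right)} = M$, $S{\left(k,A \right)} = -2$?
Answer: $\frac{90577}{6} \approx 15096.0$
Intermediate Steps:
$v{\left(t \right)} = \frac{1}{3}$ ($v{\left(t \right)} = \left(- \frac{1}{3}\right) \left(-1\right) = \frac{1}{3}$)
$w{\left(y,M \right)} = \frac{M}{2}$
$\left(-111\right) \left(-136\right) + w{\left(S{\left(4,-1 \right)},v{\left(0 \right)} \right)} = \left(-111\right) \left(-136\right) + \frac{1}{2} \cdot \frac{1}{3} = 15096 + \frac{1}{6} = \frac{90577}{6}$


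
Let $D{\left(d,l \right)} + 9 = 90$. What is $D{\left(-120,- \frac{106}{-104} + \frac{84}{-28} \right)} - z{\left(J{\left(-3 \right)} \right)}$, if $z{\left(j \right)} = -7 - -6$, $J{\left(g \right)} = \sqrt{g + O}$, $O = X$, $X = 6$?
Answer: $82$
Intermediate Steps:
$O = 6$
$J{\left(g \right)} = \sqrt{6 + g}$ ($J{\left(g \right)} = \sqrt{g + 6} = \sqrt{6 + g}$)
$D{\left(d,l \right)} = 81$ ($D{\left(d,l \right)} = -9 + 90 = 81$)
$z{\left(j \right)} = -1$ ($z{\left(j \right)} = -7 + 6 = -1$)
$D{\left(-120,- \frac{106}{-104} + \frac{84}{-28} \right)} - z{\left(J{\left(-3 \right)} \right)} = 81 - -1 = 81 + 1 = 82$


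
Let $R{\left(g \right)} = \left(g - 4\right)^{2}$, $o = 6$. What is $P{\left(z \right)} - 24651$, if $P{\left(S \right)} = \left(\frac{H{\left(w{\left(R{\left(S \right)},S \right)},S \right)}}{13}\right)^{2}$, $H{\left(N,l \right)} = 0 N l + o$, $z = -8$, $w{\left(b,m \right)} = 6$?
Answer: $- \frac{4165983}{169} \approx -24651.0$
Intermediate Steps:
$R{\left(g \right)} = \left(-4 + g\right)^{2}$
$H{\left(N,l \right)} = 6$ ($H{\left(N,l \right)} = 0 N l + 6 = 0 l + 6 = 0 + 6 = 6$)
$P{\left(S \right)} = \frac{36}{169}$ ($P{\left(S \right)} = \left(\frac{6}{13}\right)^{2} = \frac{36}{169}$)
$P{\left(z \right)} - 24651 = \frac{36}{169} - 24651 = - \frac{4165983}{169}$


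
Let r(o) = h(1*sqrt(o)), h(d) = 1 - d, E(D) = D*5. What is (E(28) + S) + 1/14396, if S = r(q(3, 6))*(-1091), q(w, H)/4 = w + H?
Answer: 80545621/14396 ≈ 5595.0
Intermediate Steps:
E(D) = 5*D
q(w, H) = 4*H + 4*w (q(w, H) = 4*(w + H) = 4*(H + w) = 4*H + 4*w)
r(o) = 1 - sqrt(o)
S = 5455 (S = (1 - sqrt(4*6 + 4*3))*(-1091) = (1 - sqrt(24 + 12))*(-1091) = (1 - sqrt(36))*(-1091) = (1 - 1*6)*(-1091) = (1 - 6)*(-1091) = -5*(-1091) = 5455)
(E(28) + S) + 1/14396 = (5*28 + 5455) + 1/14396 = (140 + 5455) + 1/14396 = 5595 + 1/14396 = 80545621/14396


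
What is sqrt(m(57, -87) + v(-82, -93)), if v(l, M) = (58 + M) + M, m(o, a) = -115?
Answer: 9*I*sqrt(3) ≈ 15.588*I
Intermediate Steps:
v(l, M) = 58 + 2*M
sqrt(m(57, -87) + v(-82, -93)) = sqrt(-115 + (58 + 2*(-93))) = sqrt(-115 + (58 - 186)) = sqrt(-115 - 128) = sqrt(-243) = 9*I*sqrt(3)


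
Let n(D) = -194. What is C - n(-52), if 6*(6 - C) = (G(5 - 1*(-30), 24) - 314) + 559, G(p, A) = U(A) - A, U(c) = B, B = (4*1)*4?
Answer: 321/2 ≈ 160.50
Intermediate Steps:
B = 16 (B = 4*4 = 16)
U(c) = 16
G(p, A) = 16 - A
C = -67/2 (C = 6 - (((16 - 1*24) - 314) + 559)/6 = 6 - (((16 - 24) - 314) + 559)/6 = 6 - ((-8 - 314) + 559)/6 = 6 - (-322 + 559)/6 = 6 - ⅙*237 = 6 - 79/2 = -67/2 ≈ -33.500)
C - n(-52) = -67/2 - 1*(-194) = -67/2 + 194 = 321/2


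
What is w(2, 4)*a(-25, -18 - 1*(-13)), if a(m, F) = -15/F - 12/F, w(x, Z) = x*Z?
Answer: 216/5 ≈ 43.200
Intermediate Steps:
w(x, Z) = Z*x
a(m, F) = -27/F
w(2, 4)*a(-25, -18 - 1*(-13)) = (4*2)*(-27/(-18 - 1*(-13))) = 8*(-27/(-18 + 13)) = 8*(-27/(-5)) = 8*(-27*(-⅕)) = 8*(27/5) = 216/5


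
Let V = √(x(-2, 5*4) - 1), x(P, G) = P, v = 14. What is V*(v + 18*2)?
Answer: 50*I*√3 ≈ 86.603*I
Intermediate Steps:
V = I*√3 (V = √(-2 - 1) = √(-3) = I*√3 ≈ 1.732*I)
V*(v + 18*2) = (I*√3)*(14 + 18*2) = (I*√3)*(14 + 36) = (I*√3)*50 = 50*I*√3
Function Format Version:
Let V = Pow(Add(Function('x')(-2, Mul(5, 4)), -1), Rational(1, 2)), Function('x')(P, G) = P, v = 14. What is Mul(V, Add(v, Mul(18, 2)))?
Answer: Mul(50, I, Pow(3, Rational(1, 2))) ≈ Mul(86.603, I)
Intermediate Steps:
V = Mul(I, Pow(3, Rational(1, 2))) (V = Pow(Add(-2, -1), Rational(1, 2)) = Pow(-3, Rational(1, 2)) = Mul(I, Pow(3, Rational(1, 2))) ≈ Mul(1.7320, I))
Mul(V, Add(v, Mul(18, 2))) = Mul(Mul(I, Pow(3, Rational(1, 2))), Add(14, Mul(18, 2))) = Mul(Mul(I, Pow(3, Rational(1, 2))), Add(14, 36)) = Mul(Mul(I, Pow(3, Rational(1, 2))), 50) = Mul(50, I, Pow(3, Rational(1, 2)))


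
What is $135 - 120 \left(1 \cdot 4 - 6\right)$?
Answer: $375$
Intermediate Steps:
$135 - 120 \left(1 \cdot 4 - 6\right) = 135 - 120 \left(4 - 6\right) = 135 - -240 = 135 + 240 = 375$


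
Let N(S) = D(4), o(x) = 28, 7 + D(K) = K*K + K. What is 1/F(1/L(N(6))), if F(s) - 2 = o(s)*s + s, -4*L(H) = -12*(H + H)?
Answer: 78/185 ≈ 0.42162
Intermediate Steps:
D(K) = -7 + K + K**2 (D(K) = -7 + (K*K + K) = -7 + (K**2 + K) = -7 + (K + K**2) = -7 + K + K**2)
N(S) = 13 (N(S) = -7 + 4 + 4**2 = -7 + 4 + 16 = 13)
L(H) = 6*H (L(H) = -(-3)*(H + H) = -(-3)*2*H = -(-6)*H = 6*H)
F(s) = 2 + 29*s (F(s) = 2 + (28*s + s) = 2 + 29*s)
1/F(1/L(N(6))) = 1/(2 + 29/((6*13))) = 1/(2 + 29/78) = 1/(185/78) = 78/185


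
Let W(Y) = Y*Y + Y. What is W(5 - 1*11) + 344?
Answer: 374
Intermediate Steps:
W(Y) = Y + Y² (W(Y) = Y² + Y = Y + Y²)
W(5 - 1*11) + 344 = (5 - 1*11)*(1 + (5 - 1*11)) + 344 = (5 - 11)*(1 + (5 - 11)) + 344 = -6*(1 - 6) + 344 = -6*(-5) + 344 = 30 + 344 = 374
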